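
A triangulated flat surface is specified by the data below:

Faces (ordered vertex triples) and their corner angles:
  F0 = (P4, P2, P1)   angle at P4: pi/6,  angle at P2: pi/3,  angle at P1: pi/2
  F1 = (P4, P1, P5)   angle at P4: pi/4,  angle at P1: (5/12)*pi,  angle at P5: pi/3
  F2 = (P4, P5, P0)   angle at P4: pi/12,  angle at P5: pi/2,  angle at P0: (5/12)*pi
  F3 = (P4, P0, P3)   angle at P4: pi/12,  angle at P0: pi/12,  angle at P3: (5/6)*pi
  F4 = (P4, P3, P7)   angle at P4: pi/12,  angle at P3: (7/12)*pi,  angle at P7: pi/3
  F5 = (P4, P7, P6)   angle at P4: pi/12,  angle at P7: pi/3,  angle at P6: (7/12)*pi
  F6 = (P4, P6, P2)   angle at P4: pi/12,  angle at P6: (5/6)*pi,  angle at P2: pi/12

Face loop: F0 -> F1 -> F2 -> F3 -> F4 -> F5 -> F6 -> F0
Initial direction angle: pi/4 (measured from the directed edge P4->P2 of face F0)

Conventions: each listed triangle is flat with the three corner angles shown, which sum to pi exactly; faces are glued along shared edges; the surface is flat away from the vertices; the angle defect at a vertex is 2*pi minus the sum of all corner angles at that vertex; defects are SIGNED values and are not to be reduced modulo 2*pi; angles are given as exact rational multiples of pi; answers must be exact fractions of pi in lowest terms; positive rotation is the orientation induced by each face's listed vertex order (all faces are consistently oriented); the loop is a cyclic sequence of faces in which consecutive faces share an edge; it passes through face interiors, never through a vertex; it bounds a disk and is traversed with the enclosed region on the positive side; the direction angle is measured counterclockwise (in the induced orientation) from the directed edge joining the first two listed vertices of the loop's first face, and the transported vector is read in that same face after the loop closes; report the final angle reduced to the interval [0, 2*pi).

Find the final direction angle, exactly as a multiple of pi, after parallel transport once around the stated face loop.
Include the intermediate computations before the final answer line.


enclosed vertex P4: corner angles sum to (5/6)*pi, defect = 2*pi - (5/6)*pi = (7/6)*pi
the rotation equals the total enclosed defect, so the final angle is initial + defects (mod 2*pi)
final angle = pi/4 + (7/6)*pi = (17/12)*pi (mod 2*pi)

Answer: final direction angle = (17/12)*pi


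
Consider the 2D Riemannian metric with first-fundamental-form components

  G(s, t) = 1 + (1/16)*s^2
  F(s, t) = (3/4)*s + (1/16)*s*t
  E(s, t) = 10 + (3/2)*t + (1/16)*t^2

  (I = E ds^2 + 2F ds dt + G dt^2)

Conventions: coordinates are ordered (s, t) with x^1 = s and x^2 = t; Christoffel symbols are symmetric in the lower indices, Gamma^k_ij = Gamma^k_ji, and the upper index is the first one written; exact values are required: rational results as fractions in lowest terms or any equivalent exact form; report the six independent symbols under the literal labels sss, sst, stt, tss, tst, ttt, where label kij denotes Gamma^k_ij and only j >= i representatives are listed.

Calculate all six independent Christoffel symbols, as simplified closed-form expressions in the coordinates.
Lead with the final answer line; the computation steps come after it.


Answer: Gamma_sss = 0, Gamma_sst = (t + 12)/(s^2 + t^2 + 24*t + 160), Gamma_stt = 0, Gamma_tss = 0, Gamma_tst = s/(s^2 + t^2 + 24*t + 160), Gamma_ttt = 0

E = 10 + (3/2)*t + (1/16)*t^2; F = (3/4)*s + (1/16)*s*t; G = 1 + (1/16)*s^2
Gamma^k_ij = (1/2) g^{kl} (d_i g_jl + d_j g_il - d_l g_ij), with g^inv = (1/(EG-F^2)) [[G, -F], [-F, E]]
first partials: E_s = 0, E_t = 3/2 + (1/8)*t, F_s = 3/4 + (1/16)*t, F_t = (1/16)*s, G_s = (1/8)*s, G_t = 0
D = EG - F^2 = 10 + (3/2)*t + (1/16)*t^2 + (1/16)*s^2
expanded: Gamma^s_ss = (G E_s - 2F F_s + F E_t)/(2D), Gamma^s_st = (G E_t - F G_s)/(2D), Gamma^s_tt = (2G F_t - G G_s - F G_t)/(2D), Gamma^t_ss = (2E F_s - E E_t - F E_s)/(2D), Gamma^t_st = (E G_s - F E_t)/(2D), Gamma^t_tt = (E G_t - 2F F_t + F G_s)/(2D); substitute and cancel common factors


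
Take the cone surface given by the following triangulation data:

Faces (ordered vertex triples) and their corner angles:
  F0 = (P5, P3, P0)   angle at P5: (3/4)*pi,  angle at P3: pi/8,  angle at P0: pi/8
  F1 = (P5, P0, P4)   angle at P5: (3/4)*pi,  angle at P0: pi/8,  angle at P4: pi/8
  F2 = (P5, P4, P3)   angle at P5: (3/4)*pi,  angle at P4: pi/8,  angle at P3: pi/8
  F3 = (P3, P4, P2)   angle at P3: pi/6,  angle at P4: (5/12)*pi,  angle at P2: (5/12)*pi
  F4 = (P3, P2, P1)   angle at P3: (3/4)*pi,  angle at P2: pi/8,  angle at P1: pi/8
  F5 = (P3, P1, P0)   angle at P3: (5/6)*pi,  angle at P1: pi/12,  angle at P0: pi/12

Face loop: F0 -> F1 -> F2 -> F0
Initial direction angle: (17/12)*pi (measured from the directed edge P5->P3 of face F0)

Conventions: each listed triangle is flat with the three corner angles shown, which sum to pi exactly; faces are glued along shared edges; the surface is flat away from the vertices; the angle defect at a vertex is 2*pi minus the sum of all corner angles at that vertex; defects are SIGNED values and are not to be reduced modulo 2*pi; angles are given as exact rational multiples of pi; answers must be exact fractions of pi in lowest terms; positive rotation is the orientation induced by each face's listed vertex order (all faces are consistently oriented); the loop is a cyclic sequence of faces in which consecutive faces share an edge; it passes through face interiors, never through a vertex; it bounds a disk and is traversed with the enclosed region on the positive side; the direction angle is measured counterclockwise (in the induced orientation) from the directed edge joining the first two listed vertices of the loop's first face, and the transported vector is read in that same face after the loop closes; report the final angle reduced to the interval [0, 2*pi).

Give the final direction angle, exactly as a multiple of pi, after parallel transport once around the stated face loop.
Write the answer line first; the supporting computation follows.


Answer: final direction angle = (7/6)*pi

enclosed vertex P5: corner angles sum to (9/4)*pi, defect = 2*pi - (9/4)*pi = -pi/4
adding the enclosed defects to the starting angle (mod 2*pi, induced orientation) gives the holonomy
final angle = (17/12)*pi - pi/4 = (7/6)*pi (mod 2*pi)


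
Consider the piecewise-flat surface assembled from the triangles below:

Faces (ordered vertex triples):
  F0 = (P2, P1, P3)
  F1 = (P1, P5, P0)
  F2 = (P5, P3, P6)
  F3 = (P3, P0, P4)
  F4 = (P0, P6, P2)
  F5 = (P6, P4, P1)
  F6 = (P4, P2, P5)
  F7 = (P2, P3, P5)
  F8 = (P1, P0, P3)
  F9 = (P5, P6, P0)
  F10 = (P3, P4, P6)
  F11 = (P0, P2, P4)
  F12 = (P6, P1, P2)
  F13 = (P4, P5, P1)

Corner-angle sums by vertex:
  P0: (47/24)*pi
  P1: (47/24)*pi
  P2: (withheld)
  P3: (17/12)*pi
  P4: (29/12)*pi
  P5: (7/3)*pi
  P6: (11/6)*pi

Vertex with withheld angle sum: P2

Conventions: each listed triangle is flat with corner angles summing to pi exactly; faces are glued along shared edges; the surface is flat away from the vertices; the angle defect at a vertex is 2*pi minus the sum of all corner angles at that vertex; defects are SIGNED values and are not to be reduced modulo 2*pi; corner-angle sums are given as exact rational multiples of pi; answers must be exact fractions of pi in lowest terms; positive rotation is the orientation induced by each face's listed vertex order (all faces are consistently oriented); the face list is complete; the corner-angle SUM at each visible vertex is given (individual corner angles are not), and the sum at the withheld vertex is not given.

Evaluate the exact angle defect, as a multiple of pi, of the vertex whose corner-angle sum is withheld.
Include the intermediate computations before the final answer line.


V = 7, E = 21, F = 14; chi = V - E + F = 0
Gauss-Bonnet: total defect = 2*pi*chi = 0; visible defects sum to pi/12

Answer: defect(P2) = -pi/12


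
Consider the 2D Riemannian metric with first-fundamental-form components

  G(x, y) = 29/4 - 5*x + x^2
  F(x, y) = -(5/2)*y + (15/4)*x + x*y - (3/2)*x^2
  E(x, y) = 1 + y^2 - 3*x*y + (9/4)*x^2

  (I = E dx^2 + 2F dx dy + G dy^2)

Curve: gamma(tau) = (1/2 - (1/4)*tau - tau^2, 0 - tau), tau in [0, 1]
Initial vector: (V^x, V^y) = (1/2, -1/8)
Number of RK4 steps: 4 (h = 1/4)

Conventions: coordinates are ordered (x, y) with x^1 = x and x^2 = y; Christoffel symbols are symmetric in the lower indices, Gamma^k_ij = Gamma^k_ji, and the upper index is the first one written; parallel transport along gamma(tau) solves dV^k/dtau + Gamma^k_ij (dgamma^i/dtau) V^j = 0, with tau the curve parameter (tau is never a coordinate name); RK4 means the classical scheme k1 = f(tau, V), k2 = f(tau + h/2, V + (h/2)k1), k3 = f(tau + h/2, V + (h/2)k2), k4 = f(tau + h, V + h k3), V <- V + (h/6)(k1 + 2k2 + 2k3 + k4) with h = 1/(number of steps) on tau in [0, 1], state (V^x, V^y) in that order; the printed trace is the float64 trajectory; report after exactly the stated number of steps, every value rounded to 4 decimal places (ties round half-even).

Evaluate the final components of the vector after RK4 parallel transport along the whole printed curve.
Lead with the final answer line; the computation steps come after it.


Answer: V^x = 0.5250, V^y = 0.0399

gamma'(tau) = (-1/4 - 2*tau, -1); f(tau, V)^k = -Gamma^k_ij(gamma(tau)) gamma'^i(tau) V^j; h = 1/4; intermediate values shown to 6 dp
curve data and Christoffel symbols at the stage parameters:
  tau = 0.000000: gamma = (0.500000, 0.000000), gamma' = (-0.250000, -1.000000); Gamma_xxx = 0.202247, Gamma_xxy = -0.134831, Gamma_xyy = 0.000000, Gamma_yxx = 0.539326, Gamma_yxy = -0.359551, Gamma_yyy = 0.000000
  tau = 0.125000: gamma = (0.453125, -0.125000), gamma' = (-0.500000, -1.000000); Gamma_xxx = 0.206782, Gamma_xxy = -0.137855, Gamma_xyy = 0.000000, Gamma_yxx = 0.525989, Gamma_yxy = -0.350659, Gamma_yyy = 0.000000
  tau = 0.250000: gamma = (0.375000, -0.250000), gamma' = (-0.750000, -1.000000); Gamma_xxx = 0.197343, Gamma_xxy = -0.131562, Gamma_xyy = 0.000000, Gamma_yxx = 0.516129, Gamma_yxy = -0.344086, Gamma_yyy = 0.000000
  tau = 0.375000: gamma = (0.265625, -0.375000), gamma' = (-1.000000, -1.000000); Gamma_xxx = 0.176031, Gamma_xxy = -0.117354, Gamma_xyy = 0.000000, Gamma_yxx = 0.508534, Gamma_yxy = -0.339023, Gamma_yyy = 0.000000
  tau = 0.500000: gamma = (0.125000, -0.500000), gamma' = (-1.250000, -1.000000); Gamma_xxx = 0.144975, Gamma_xxy = -0.096650, Gamma_xyy = 0.000000, Gamma_yxx = 0.500824, Gamma_yxy = -0.333882, Gamma_yyy = 0.000000
  tau = 0.625000: gamma = (-0.046875, -0.625000), gamma' = (-1.500000, -1.000000); Gamma_xxx = 0.106749, Gamma_xxy = -0.071166, Gamma_xyy = 0.000000, Gamma_yxx = 0.490145, Gamma_yxy = -0.326763, Gamma_yyy = 0.000000
  tau = 0.750000: gamma = (-0.250000, -0.750000), gamma' = (-1.750000, -1.000000); Gamma_xxx = 0.064632, Gamma_xxy = -0.043088, Gamma_xyy = 0.000000, Gamma_yxx = 0.473968, Gamma_yxy = -0.315978, Gamma_yyy = 0.000000
  tau = 0.875000: gamma = (-0.484375, -0.875000), gamma' = (-2.000000, -1.000000); Gamma_xxx = 0.022426, Gamma_xxy = -0.014951, Gamma_xyy = 0.000000, Gamma_yxx = 0.450879, Gamma_yxy = -0.300586, Gamma_yyy = 0.000000
  tau = 1.000000: gamma = (-0.750000, -1.000000), gamma' = (-2.250000, -1.000000); Gamma_xxx = -0.016194, Gamma_xxy = 0.010796, Gamma_xyy = 0.000000, Gamma_yxx = 0.421053, Gamma_yxy = -0.280702, Gamma_yyy = 0.000000
step 0: V^x = 0.5000, V^y = -0.1250
step 1: k1 = (-0.037921, -0.101124), k2 = (-0.007581, -0.019284), k3 = (-0.008417, -0.021410), k4 = (0.021050, 0.055054); V <- V + (h/6)(k1 + 2k2 + 2k3 + k4): V^x = 0.4980, V^y = -0.1303
step 2: k1 = (0.021047, 0.055046), k2 = (0.043858, 0.126702), k3 = (0.042975, 0.124149), k4 = (0.055014, 0.190050); V <- V + (h/6)(k1 + 2k2 + 2k3 + k4): V^x = 0.5084, V^y = -0.0992
step 3: k1 = (0.054976, 0.189918), k2 = (0.053889, 0.247436), k3 = (0.053110, 0.243857), k4 = (0.039407, 0.288987); V <- V + (h/6)(k1 + 2k2 + 2k3 + k4): V^x = 0.5212, V^y = -0.0383
step 4: k1 = (0.039383, 0.288805), k2 = (0.015798, 0.317623), k3 = (0.015602, 0.313685), k4 = (-0.012490, 0.324739); V <- V + (h/6)(k1 + 2k2 + 2k3 + k4): V^x = 0.5250, V^y = 0.0399


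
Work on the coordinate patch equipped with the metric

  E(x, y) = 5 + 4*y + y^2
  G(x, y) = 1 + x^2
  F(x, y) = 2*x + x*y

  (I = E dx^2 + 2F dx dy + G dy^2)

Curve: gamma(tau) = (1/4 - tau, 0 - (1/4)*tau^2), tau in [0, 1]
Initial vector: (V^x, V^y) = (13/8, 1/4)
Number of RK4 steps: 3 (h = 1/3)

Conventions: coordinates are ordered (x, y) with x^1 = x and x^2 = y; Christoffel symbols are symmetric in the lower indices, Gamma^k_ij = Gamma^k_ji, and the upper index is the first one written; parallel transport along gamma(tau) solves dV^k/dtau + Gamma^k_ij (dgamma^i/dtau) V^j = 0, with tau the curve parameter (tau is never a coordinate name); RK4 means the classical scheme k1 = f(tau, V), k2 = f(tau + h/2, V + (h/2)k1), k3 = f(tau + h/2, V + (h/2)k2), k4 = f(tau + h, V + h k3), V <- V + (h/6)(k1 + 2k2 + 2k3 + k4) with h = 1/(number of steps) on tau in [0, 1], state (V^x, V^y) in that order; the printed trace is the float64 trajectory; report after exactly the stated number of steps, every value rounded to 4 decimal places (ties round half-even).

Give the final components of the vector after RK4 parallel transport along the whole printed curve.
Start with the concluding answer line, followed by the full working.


Answer: V^x = 1.8956, V^y = 0.1976

gamma'(tau) = (-1, -(1/2)*tau); f(tau, V)^k = -Gamma^k_ij(gamma(tau)) gamma'^i(tau) V^j; h = 1/3; intermediate values shown to 6 dp
curve data and Christoffel symbols at the stage parameters:
  tau = 0.000000: gamma = (0.250000, 0.000000), gamma' = (-1.000000, 0.000000); Gamma_xxx = 0.000000, Gamma_xxy = 0.395062, Gamma_xyy = 0.000000, Gamma_yxx = 0.000000, Gamma_yxy = 0.049383, Gamma_yyy = 0.000000
  tau = 0.166667: gamma = (0.083333, -0.006944), gamma' = (-1.000000, -0.083333); Gamma_xxx = 0.000000, Gamma_xxy = 0.400275, Gamma_xyy = 0.000000, Gamma_yxx = 0.000000, Gamma_yxy = 0.016736, Gamma_yyy = 0.000000
  tau = 0.333333: gamma = (-0.083333, -0.027778), gamma' = (-1.000000, -0.166667); Gamma_xxx = 0.000000, Gamma_xxy = 0.402773, Gamma_xyy = 0.000000, Gamma_yxx = 0.000000, Gamma_yxy = -0.017019, Gamma_yyy = 0.000000
  tau = 0.500000: gamma = (-0.250000, -0.062500), gamma' = (-1.000000, -0.250000); Gamma_xxx = 0.000000, Gamma_xxy = 0.402271, Gamma_xyy = 0.000000, Gamma_yxx = 0.000000, Gamma_yxy = -0.051906, Gamma_yyy = 0.000000
  tau = 0.666667: gamma = (-0.416667, -0.111111), gamma' = (-1.000000, -0.333333); Gamma_xxx = 0.000000, Gamma_xxy = 0.398373, Gamma_xyy = 0.000000, Gamma_yxx = 0.000000, Gamma_yxy = -0.087876, Gamma_yyy = 0.000000
  tau = 0.833333: gamma = (-0.583333, -0.173611), gamma' = (-1.000000, -0.416667); Gamma_xxx = 0.000000, Gamma_xxy = 0.390590, Gamma_xyy = 0.000000, Gamma_yxx = 0.000000, Gamma_yxy = -0.124751, Gamma_yyy = 0.000000
  tau = 1.000000: gamma = (-0.750000, -0.250000), gamma' = (-1.000000, -0.500000); Gamma_xxx = 0.000000, Gamma_xxy = 0.378378, Gamma_xyy = 0.000000, Gamma_yxx = 0.000000, Gamma_yxy = -0.162162, Gamma_yyy = 0.000000
step 0: V^x = 1.6250, V^y = 0.2500
step 1: k1 = (0.098765, 0.012346), k2 = (0.155645, 0.006508), k3 = (0.155572, 0.006505), k4 = (0.214132, -0.009048); V <- V + (h/6)(k1 + 2k2 + 2k3 + k4): V^x = 1.6770, V^y = 0.2516
step 2: k1 = (0.213922, -0.009039), k2 = (0.272851, -0.035207), k3 = (0.272084, -0.035108), k4 = (0.330309, -0.072862); V <- V + (h/6)(k1 + 2k2 + 2k3 + k4): V^x = 1.7677, V^y = 0.2393
step 3: k1 = (0.330058, -0.072807), k2 = (0.385361, -0.123081), k3 = (0.383589, -0.122515), k4 = (0.433710, -0.185876); V <- V + (h/6)(k1 + 2k2 + 2k3 + k4): V^x = 1.8956, V^y = 0.1976


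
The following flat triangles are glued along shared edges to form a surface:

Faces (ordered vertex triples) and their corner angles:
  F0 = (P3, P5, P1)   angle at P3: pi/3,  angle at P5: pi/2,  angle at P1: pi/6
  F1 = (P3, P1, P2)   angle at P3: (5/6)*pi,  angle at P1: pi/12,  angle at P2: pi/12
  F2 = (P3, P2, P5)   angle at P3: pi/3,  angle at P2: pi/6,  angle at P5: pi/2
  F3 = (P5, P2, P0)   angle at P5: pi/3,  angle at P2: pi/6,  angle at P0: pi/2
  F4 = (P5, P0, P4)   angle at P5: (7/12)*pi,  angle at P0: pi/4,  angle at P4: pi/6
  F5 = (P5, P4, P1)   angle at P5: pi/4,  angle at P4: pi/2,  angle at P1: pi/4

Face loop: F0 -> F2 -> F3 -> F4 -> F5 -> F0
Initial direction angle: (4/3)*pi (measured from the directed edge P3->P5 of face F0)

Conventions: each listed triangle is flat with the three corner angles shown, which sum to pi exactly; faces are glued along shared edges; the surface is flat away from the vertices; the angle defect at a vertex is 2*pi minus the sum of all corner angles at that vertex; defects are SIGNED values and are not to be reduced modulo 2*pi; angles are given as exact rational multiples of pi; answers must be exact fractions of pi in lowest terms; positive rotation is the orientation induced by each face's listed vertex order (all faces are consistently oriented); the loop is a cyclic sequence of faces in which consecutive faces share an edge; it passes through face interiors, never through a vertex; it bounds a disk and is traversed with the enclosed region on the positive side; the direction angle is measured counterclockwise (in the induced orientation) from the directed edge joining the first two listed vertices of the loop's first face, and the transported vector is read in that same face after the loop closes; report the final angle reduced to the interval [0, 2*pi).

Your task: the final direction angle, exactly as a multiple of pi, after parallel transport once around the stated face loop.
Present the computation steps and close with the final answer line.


enclosed vertex P5: corner angles sum to (13/6)*pi, defect = 2*pi - (13/6)*pi = -pi/6
by Gauss-Bonnet the loop rotates the vector by the enclosed defect sum (positive orientation, mod 2*pi)
final angle = (4/3)*pi - pi/6 = (7/6)*pi (mod 2*pi)

Answer: final direction angle = (7/6)*pi


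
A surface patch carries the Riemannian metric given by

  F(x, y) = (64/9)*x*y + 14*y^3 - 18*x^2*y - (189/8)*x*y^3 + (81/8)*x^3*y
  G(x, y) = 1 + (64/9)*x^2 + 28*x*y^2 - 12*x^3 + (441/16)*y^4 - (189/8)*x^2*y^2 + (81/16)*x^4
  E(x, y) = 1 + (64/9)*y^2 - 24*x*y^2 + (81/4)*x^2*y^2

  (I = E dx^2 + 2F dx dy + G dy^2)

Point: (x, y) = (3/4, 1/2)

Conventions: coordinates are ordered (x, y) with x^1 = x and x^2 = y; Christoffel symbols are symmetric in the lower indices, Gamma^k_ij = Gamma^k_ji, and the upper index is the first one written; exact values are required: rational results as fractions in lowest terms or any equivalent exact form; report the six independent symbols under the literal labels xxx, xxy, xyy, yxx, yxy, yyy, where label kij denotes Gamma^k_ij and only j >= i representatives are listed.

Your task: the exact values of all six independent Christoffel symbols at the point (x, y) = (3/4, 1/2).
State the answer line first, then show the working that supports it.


Answer: Gamma_xxx = 29376/195937, Gamma_xxy = 9248/195937, Gamma_xyy = -9792/27991, Gamma_yxx = -169776/195937, Gamma_yxy = -53448/195937, Gamma_yyy = 56592/27991

E = 2593/2304, F = -2227/3072, G = 21257/4096 at the point
E_x = 51/32, E_y = 289/576, F_x = -10033/2304, F_y = -5083/1536, G_x = -2227/768, G_y = 2751/128
EG - F^2 = 195937/36864;  g^inv = (36864/195937) * [[21257/4096, 2227/3072], [2227/3072, 2593/2304]]
first-kind symbols [ij,l] = (1/2)(d_i g_jl + d_j g_il - d_l g_ij): [xx,x] = E_x/2 = 51/64, [xx,y] = F_x - E_y/2 = -1179/256, [xy,x] = E_y/2 = 289/1152, [xy,y] = G_x/2 = -2227/1536, [yy,x] = F_y - G_x/2 = -119/64, [yy,y] = G_y/2 = 2751/256
Gamma^x_ij = (G*[ij,x] - F*[ij,y])/(EG - F^2), Gamma^y_ij = (E*[ij,y] - F*[ij,x])/(EG - F^2)


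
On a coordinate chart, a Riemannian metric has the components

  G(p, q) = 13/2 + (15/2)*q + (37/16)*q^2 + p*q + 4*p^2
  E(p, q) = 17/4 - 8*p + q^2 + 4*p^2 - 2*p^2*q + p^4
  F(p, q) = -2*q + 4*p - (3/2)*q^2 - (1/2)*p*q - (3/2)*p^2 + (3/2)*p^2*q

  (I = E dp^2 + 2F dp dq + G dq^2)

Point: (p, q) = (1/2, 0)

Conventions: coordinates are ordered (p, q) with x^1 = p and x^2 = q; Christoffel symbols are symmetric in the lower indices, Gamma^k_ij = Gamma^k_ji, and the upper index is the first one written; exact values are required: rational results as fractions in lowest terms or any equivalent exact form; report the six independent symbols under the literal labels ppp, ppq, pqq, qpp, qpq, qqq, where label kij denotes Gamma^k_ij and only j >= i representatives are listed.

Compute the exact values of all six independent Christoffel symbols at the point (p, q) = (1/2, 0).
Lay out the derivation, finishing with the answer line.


E = 21/16, F = 13/8, G = 15/2 at the point
E_p = -7/2, E_q = -1/2, F_p = 5/2, F_q = -15/8, G_p = 4, G_q = 8
EG - F^2 = 461/64;  g^inv = (64/461) * [[15/2, -13/8], [-13/8, 21/16]]
first-kind symbols [ij,l] = (1/2)(d_i g_jl + d_j g_il - d_l g_ij): [pp,p] = E_p/2 = -7/4, [pp,q] = F_p - E_q/2 = 11/4, [pq,p] = E_q/2 = -1/4, [pq,q] = G_p/2 = 2, [qq,p] = F_q - G_p/2 = -31/8, [qq,q] = G_q/2 = 4
Gamma^p_ij = (G*[ij,p] - F*[ij,q])/(EG - F^2), Gamma^q_ij = (E*[ij,q] - F*[ij,p])/(EG - F^2)

Answer: Gamma_ppp = -1126/461, Gamma_ppq = -328/461, Gamma_pqq = -2276/461, Gamma_qpp = 413/461, Gamma_qpq = 194/461, Gamma_qqq = 739/461


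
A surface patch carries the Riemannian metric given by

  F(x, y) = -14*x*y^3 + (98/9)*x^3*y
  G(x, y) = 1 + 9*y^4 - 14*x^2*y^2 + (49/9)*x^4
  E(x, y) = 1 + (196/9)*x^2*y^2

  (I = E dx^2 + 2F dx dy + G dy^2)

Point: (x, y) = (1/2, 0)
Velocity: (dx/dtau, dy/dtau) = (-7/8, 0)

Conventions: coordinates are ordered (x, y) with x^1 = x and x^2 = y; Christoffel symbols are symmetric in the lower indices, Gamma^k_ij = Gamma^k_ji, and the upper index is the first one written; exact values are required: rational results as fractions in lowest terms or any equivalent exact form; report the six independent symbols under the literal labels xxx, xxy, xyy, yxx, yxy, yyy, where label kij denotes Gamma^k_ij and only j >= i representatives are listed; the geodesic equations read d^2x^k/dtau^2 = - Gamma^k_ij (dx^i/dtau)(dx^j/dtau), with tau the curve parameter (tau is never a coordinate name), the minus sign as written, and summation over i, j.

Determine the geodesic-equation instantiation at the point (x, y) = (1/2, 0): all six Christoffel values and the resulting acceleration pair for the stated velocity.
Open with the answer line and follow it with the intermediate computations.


Answer: Gamma_xxx = 0, Gamma_xxy = 0, Gamma_xyy = 0, Gamma_yxx = 0, Gamma_yxy = 196/193, Gamma_yyy = 0; accelerations (d^2x/dtau^2, d^2y/dtau^2) = (0, 0)

E = 1, F = 0, G = 193/144 at the point
E_x = 0, E_y = 0, F_x = 0, F_y = 49/36, G_x = 49/18, G_y = 0
EG - F^2 = 193/144;  g^inv = (144/193) * [[193/144, 0], [0, 1]]
first-kind symbols [ij,l] = (1/2)(d_i g_jl + d_j g_il - d_l g_ij): [xx,x] = E_x/2 = 0, [xx,y] = F_x - E_y/2 = 0, [xy,x] = E_y/2 = 0, [xy,y] = G_x/2 = 49/36, [yy,x] = F_y - G_x/2 = 0, [yy,y] = G_y/2 = 0
Gamma^x_ij = (G*[ij,x] - F*[ij,y])/(EG - F^2), Gamma^y_ij = (E*[ij,y] - F*[ij,x])/(EG - F^2)
Gamma_xxx = 0, Gamma_xxy = 0, Gamma_xyy = 0, Gamma_yxx = 0, Gamma_yxy = 196/193, Gamma_yyy = 0
d^2x/dtau^2 = -(Gamma_xxx*(-7/8)^2 + 2*Gamma_xxy*(-7/8)*(0) + Gamma_xyy*(0)^2) = 0
d^2y/dtau^2 = -(Gamma_yxx*(-7/8)^2 + 2*Gamma_yxy*(-7/8)*(0) + Gamma_yyy*(0)^2) = 0


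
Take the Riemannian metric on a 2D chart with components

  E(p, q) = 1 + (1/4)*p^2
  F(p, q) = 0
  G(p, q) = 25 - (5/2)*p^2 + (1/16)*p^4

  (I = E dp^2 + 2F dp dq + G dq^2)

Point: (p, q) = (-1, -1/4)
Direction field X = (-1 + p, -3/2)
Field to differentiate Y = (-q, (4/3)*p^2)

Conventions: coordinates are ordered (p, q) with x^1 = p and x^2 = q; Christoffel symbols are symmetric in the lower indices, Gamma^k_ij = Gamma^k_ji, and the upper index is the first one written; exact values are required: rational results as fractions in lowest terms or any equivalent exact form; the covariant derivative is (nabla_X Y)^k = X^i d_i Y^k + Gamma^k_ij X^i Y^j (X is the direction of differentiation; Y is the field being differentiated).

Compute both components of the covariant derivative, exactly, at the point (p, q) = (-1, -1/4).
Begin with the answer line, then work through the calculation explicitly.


Answer: (nabla_X Y)^p = 27/5, (nabla_X Y)^q = 381/76

E = 5/4, F = 0, G = 361/16 at the point
E_p = -1/2, E_q = 0, F_p = 0, F_q = 0, G_p = 19/4, G_q = 0
EG - F^2 = 1805/64;  g^inv = (64/1805) * [[361/16, 0], [0, 5/4]]
first-kind symbols [ij,l] = (1/2)(d_i g_jl + d_j g_il - d_l g_ij): [pp,p] = E_p/2 = -1/4, [pp,q] = F_p - E_q/2 = 0, [pq,p] = E_q/2 = 0, [pq,q] = G_p/2 = 19/8, [qq,p] = F_q - G_p/2 = -19/8, [qq,q] = G_q/2 = 0
Gamma^p_ij = (G*[ij,p] - F*[ij,q])/(EG - F^2), Gamma^q_ij = (E*[ij,q] - F*[ij,p])/(EG - F^2)
Gamma_ppp = -1/5, Gamma_ppq = 0, Gamma_pqq = -19/10, Gamma_qpp = 0, Gamma_qpq = 2/19, Gamma_qqq = 0
X = (-2, -3/2), Y = (1/4, 4/3) at the point


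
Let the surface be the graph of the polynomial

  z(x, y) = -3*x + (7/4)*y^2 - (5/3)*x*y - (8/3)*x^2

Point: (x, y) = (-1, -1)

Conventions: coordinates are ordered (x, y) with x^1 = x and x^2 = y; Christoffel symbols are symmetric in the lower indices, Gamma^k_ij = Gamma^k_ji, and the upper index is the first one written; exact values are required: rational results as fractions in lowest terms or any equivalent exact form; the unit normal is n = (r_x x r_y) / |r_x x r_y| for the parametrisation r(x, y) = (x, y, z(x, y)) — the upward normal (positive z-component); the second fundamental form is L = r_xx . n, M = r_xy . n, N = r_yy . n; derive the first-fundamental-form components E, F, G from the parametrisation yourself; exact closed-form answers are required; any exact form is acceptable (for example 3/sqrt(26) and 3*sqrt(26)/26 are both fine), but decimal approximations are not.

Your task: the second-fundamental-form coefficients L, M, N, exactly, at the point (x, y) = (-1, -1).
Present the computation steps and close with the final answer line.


z_x = 4, z_y = -11/6, z_xx = -16/3, z_xy = -5/3, z_yy = 7/2
E = 17, F = -22/3, G = 157/36; answer radicand W^2 = 733/36
unnormalised second-form numerators: l = -16/3, m = -5/3, n = 7/2; L = l/sqrt(733/36), and similarly M = m/sqrt(W^2), N = n/sqrt(W^2)

Answer: L = -32*sqrt(733)/733, M = -10*sqrt(733)/733, N = 21*sqrt(733)/733


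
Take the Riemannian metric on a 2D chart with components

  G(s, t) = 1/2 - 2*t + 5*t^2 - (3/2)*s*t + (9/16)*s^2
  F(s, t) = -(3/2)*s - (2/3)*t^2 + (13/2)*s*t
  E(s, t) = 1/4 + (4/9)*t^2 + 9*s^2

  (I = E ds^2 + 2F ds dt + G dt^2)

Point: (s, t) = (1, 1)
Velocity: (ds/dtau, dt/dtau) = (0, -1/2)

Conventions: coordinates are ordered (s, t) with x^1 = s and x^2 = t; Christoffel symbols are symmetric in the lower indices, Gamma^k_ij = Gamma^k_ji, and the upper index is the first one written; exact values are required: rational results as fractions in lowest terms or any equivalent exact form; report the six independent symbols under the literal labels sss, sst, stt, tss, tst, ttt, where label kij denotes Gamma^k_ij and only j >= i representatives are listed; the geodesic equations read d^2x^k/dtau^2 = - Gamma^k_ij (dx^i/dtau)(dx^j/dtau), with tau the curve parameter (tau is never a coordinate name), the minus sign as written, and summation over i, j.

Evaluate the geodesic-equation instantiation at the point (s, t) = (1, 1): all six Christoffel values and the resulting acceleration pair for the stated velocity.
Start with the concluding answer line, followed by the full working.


Answer: Gamma_sss = 820/1497, Gamma_sst = 1124/3493, Gamma_stt = -837/13972, Gamma_tss = 3824/4491, Gamma_tst = -6469/10479, Gamma_ttt = 4784/3493; accelerations (d^2s/dtau^2, d^2t/dtau^2) = (837/55888, -1196/3493)

E = 349/36, F = 13/3, G = 41/16 at the point
E_s = 18, E_t = 8/9, F_s = 5, F_t = 31/6, G_s = -3/8, G_t = 13/2
EG - F^2 = 3493/576;  g^inv = (576/3493) * [[41/16, -13/3], [-13/3, 349/36]]
first-kind symbols [ij,l] = (1/2)(d_i g_jl + d_j g_il - d_l g_ij): [ss,s] = E_s/2 = 9, [ss,t] = F_s - E_t/2 = 41/9, [st,s] = E_t/2 = 4/9, [st,t] = G_s/2 = -3/16, [tt,s] = F_t - G_s/2 = 257/48, [tt,t] = G_t/2 = 13/4
Gamma^s_ij = (G*[ij,s] - F*[ij,t])/(EG - F^2), Gamma^t_ij = (E*[ij,t] - F*[ij,s])/(EG - F^2)
Gamma_sss = 820/1497, Gamma_sst = 1124/3493, Gamma_stt = -837/13972, Gamma_tss = 3824/4491, Gamma_tst = -6469/10479, Gamma_ttt = 4784/3493
d^2s/dtau^2 = -(Gamma_sss*(0)^2 + 2*Gamma_sst*(0)*(-1/2) + Gamma_stt*(-1/2)^2) = 837/55888
d^2t/dtau^2 = -(Gamma_tss*(0)^2 + 2*Gamma_tst*(0)*(-1/2) + Gamma_ttt*(-1/2)^2) = -1196/3493


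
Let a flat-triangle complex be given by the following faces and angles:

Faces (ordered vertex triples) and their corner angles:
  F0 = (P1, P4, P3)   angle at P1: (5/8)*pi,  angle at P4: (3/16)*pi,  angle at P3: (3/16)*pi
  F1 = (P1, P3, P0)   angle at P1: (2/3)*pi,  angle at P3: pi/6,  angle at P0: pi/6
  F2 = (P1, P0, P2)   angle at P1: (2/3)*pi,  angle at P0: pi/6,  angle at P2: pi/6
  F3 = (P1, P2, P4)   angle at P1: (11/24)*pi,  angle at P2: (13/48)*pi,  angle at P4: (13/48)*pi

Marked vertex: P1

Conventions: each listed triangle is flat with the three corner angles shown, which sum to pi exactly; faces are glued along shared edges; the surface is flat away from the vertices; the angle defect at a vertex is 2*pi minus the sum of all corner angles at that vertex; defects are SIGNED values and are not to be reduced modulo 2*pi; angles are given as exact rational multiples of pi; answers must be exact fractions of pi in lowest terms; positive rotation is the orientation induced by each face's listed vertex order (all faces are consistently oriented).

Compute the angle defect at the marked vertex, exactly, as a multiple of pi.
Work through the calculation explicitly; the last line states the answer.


Sum of corner angles at P1: (29/12)*pi
defect = 2*pi - (29/12)*pi

Answer: defect(P1) = (-5/12)*pi


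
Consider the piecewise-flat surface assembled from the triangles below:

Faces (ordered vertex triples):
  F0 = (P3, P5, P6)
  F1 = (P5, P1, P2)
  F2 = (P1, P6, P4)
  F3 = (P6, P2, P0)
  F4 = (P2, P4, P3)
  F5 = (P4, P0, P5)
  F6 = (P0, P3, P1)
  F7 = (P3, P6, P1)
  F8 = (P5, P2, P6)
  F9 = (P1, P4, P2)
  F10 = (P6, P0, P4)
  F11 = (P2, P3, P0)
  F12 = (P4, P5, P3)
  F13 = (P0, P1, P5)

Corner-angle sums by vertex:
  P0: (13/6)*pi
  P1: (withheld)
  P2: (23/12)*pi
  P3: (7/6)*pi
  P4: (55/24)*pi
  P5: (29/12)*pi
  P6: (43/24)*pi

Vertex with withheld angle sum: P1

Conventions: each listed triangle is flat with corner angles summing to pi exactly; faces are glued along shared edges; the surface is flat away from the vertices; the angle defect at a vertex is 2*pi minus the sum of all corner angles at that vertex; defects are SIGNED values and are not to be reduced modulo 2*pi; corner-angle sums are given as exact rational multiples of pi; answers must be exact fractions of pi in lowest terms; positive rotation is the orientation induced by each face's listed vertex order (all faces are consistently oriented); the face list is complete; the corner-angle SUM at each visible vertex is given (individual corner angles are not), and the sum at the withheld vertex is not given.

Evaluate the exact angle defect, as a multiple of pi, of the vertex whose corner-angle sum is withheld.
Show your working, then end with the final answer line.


V = 7, E = 21, F = 14; chi = V - E + F = 0
Gauss-Bonnet: total defect = 2*pi*chi = 0; visible defects sum to pi/4

Answer: defect(P1) = -pi/4


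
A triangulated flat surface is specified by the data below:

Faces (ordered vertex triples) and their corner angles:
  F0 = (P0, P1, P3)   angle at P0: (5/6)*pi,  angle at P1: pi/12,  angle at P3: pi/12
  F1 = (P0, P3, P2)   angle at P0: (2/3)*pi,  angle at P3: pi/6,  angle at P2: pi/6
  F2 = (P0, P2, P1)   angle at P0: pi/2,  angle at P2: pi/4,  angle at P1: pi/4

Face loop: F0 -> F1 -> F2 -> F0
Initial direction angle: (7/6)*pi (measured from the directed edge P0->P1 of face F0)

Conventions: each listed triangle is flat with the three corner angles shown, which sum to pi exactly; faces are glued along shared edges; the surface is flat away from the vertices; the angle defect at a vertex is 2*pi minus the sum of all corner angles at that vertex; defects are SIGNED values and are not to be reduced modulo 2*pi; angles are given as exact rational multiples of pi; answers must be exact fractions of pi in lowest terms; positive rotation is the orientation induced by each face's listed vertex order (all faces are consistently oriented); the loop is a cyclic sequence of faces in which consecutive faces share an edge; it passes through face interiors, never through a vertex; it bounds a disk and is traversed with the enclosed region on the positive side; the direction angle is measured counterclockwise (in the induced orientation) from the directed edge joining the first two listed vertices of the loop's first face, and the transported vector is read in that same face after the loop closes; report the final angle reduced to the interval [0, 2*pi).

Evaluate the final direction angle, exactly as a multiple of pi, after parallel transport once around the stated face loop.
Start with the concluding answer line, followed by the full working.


Answer: final direction angle = (7/6)*pi

enclosed vertex P0: corner angles sum to 2*pi, defect = 2*pi - 2*pi = 0
final direction = starting direction + enclosed defect total, reduced mod 2*pi (induced orientation)
final angle = (7/6)*pi + 0 = (7/6)*pi (mod 2*pi)


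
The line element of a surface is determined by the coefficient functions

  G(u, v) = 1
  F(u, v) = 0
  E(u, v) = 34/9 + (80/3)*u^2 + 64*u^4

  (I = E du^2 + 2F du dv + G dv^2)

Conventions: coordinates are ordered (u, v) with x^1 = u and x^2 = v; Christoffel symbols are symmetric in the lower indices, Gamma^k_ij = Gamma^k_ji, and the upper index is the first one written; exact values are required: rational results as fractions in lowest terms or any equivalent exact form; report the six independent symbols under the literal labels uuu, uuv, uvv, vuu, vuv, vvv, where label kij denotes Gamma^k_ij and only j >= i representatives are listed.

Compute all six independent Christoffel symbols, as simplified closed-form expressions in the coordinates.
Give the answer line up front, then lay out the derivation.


Answer: Gamma_uuu = (576*u^3 + 120*u)/(288*u^4 + 120*u^2 + 17), Gamma_uuv = 0, Gamma_uvv = 0, Gamma_vuu = 0, Gamma_vuv = 0, Gamma_vvv = 0

E = 34/9 + (80/3)*u^2 + 64*u^4; F = 0; G = 1
Gamma^k_ij = (1/2) g^{kl} (d_i g_jl + d_j g_il - d_l g_ij), with g^inv = (1/(EG-F^2)) [[G, -F], [-F, E]]
first partials: E_u = (160/3)*u + 256*u^3, E_v = 0, F_u = 0, F_v = 0, G_u = 0, G_v = 0
D = EG - F^2 = 34/9 + (80/3)*u^2 + 64*u^4
expanded: Gamma^u_uu = (G E_u - 2F F_u + F E_v)/(2D), Gamma^u_uv = (G E_v - F G_u)/(2D), Gamma^u_vv = (2G F_v - G G_u - F G_v)/(2D), Gamma^v_uu = (2E F_u - E E_v - F E_u)/(2D), Gamma^v_uv = (E G_u - F E_v)/(2D), Gamma^v_vv = (E G_v - 2F F_v + F G_u)/(2D); substitute and cancel common factors


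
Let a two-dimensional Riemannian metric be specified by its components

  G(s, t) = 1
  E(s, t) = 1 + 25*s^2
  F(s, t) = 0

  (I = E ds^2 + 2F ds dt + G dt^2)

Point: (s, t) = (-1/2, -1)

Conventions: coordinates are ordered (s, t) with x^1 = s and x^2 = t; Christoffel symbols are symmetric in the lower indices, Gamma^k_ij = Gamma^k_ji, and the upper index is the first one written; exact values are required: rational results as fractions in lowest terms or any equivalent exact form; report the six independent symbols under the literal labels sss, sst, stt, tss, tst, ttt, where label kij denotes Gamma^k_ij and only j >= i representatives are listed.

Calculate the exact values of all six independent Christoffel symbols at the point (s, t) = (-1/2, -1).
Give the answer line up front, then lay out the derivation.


Answer: Gamma_sss = -50/29, Gamma_sst = 0, Gamma_stt = 0, Gamma_tss = 0, Gamma_tst = 0, Gamma_ttt = 0

E = 29/4, F = 0, G = 1 at the point
E_s = -25, E_t = 0, F_s = 0, F_t = 0, G_s = 0, G_t = 0
EG - F^2 = 29/4;  g^inv = (4/29) * [[1, 0], [0, 29/4]]
first-kind symbols [ij,l] = (1/2)(d_i g_jl + d_j g_il - d_l g_ij): [ss,s] = E_s/2 = -25/2, [ss,t] = F_s - E_t/2 = 0, [st,s] = E_t/2 = 0, [st,t] = G_s/2 = 0, [tt,s] = F_t - G_s/2 = 0, [tt,t] = G_t/2 = 0
Gamma^s_ij = (G*[ij,s] - F*[ij,t])/(EG - F^2), Gamma^t_ij = (E*[ij,t] - F*[ij,s])/(EG - F^2)


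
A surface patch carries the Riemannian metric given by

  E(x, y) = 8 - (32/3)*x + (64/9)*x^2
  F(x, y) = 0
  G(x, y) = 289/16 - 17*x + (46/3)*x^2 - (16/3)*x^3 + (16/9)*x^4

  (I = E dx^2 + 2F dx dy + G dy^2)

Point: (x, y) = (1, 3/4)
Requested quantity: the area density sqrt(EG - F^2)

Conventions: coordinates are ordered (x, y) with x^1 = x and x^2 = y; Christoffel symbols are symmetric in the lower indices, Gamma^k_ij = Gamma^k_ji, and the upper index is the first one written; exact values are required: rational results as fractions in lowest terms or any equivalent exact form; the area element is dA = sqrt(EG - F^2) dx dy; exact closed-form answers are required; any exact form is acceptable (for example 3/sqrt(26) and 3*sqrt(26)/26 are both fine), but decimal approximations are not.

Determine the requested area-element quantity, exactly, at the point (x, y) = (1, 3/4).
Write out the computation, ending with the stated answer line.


E = 40/9, F = 0, G = 1849/144; EG - F^2 = 9245/162

Answer: sqrt(EG - F^2) = 43*sqrt(10)/18


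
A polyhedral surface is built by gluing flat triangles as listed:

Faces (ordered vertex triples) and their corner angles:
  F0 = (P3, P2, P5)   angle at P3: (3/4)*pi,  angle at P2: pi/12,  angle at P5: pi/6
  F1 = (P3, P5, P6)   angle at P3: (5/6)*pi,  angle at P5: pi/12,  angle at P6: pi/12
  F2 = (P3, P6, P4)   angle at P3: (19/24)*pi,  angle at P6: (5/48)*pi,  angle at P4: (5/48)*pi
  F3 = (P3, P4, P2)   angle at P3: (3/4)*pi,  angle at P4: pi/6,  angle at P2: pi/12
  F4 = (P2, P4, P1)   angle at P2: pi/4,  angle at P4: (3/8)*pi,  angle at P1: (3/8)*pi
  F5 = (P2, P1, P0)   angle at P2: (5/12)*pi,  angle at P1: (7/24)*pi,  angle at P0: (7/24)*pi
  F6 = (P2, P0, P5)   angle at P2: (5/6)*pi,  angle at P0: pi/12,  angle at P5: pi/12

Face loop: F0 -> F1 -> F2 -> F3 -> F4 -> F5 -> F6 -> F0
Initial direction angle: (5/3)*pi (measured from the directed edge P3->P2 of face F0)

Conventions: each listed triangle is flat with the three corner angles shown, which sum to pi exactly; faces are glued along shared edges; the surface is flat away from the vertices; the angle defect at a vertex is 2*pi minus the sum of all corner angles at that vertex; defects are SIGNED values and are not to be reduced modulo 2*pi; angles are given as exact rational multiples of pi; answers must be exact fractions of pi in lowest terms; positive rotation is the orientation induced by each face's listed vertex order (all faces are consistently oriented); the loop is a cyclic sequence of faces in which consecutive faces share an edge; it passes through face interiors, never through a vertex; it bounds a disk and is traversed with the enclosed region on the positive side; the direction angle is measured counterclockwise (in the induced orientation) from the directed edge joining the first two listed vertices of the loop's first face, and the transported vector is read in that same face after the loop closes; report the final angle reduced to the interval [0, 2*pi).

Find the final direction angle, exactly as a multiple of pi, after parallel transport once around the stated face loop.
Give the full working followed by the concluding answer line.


enclosed vertex P2: corner angles sum to (5/3)*pi, defect = 2*pi - (5/3)*pi = pi/3
enclosed vertex P3: corner angles sum to (25/8)*pi, defect = 2*pi - (25/8)*pi = (-9/8)*pi
the final direction is the initial angle plus the enclosed defects, taken mod 2*pi in the induced orientation
final angle = (5/3)*pi - (19/24)*pi = (7/8)*pi (mod 2*pi)

Answer: final direction angle = (7/8)*pi


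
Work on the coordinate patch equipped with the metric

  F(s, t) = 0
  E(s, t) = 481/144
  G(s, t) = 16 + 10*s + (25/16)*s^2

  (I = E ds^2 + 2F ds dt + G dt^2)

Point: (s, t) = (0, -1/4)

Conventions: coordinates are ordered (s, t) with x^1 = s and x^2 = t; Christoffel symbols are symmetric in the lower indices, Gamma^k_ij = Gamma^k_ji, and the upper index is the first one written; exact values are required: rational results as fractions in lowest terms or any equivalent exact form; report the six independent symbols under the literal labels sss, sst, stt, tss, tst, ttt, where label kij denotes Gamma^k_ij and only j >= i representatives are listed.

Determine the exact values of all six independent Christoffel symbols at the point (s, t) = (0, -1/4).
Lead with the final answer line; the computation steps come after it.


Answer: Gamma_sss = 0, Gamma_sst = 0, Gamma_stt = -720/481, Gamma_tss = 0, Gamma_tst = 5/16, Gamma_ttt = 0

E = 481/144, F = 0, G = 16 at the point
E_s = 0, E_t = 0, F_s = 0, F_t = 0, G_s = 10, G_t = 0
EG - F^2 = 481/9;  g^inv = (9/481) * [[16, 0], [0, 481/144]]
first-kind symbols [ij,l] = (1/2)(d_i g_jl + d_j g_il - d_l g_ij): [ss,s] = E_s/2 = 0, [ss,t] = F_s - E_t/2 = 0, [st,s] = E_t/2 = 0, [st,t] = G_s/2 = 5, [tt,s] = F_t - G_s/2 = -5, [tt,t] = G_t/2 = 0
Gamma^s_ij = (G*[ij,s] - F*[ij,t])/(EG - F^2), Gamma^t_ij = (E*[ij,t] - F*[ij,s])/(EG - F^2)
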